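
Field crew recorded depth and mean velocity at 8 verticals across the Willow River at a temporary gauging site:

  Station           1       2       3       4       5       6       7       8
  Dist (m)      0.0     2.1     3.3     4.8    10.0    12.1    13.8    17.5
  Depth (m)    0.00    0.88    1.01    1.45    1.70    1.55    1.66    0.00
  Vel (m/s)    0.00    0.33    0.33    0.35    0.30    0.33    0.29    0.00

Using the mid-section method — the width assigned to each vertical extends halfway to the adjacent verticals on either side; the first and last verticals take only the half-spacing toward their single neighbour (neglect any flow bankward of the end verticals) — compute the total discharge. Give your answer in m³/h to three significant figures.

w_2 = (3.3 − 0.0)/2 = 1.65 m; q_2 = 0.33 × 0.88 × 1.65 = 0.4792 m³/s
w_3 = (4.8 − 2.1)/2 = 1.35 m; q_3 = 0.33 × 1.01 × 1.35 = 0.4500 m³/s
w_4 = (10.0 − 3.3)/2 = 3.35 m; q_4 = 0.35 × 1.45 × 3.35 = 1.700 m³/s
w_5 = (12.1 − 4.8)/2 = 3.65 m; q_5 = 0.30 × 1.70 × 3.65 = 1.862 m³/s
w_6 = (13.8 − 10.0)/2 = 1.9 m; q_6 = 0.33 × 1.55 × 1.9 = 0.9719 m³/s
w_7 = (17.5 − 12.1)/2 = 2.7 m; q_7 = 0.29 × 1.66 × 2.7 = 1.300 m³/s
Stations 1, 8 contribute zero (depth or velocity is 0).
Q = Σ qᵢ = 6.762 m³/s
= 6.762 × 3600 = 24340 m³/h

24300 m³/h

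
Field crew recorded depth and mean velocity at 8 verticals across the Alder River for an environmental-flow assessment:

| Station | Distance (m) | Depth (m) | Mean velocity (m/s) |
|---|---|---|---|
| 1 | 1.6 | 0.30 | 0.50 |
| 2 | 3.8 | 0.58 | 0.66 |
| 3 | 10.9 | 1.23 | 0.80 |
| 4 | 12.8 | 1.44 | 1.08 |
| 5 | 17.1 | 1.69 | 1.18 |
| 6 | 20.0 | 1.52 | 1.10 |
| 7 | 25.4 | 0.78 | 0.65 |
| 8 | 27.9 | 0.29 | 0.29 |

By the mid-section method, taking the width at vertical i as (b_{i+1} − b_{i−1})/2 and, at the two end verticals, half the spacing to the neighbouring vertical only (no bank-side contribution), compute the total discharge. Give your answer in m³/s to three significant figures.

w_1 = (3.8 − 1.6)/2 = 1.1 m; q_1 = 0.50 × 0.30 × 1.1 = 0.1650 m³/s
w_2 = (10.9 − 1.6)/2 = 4.65 m; q_2 = 0.66 × 0.58 × 4.65 = 1.780 m³/s
w_3 = (12.8 − 3.8)/2 = 4.5 m; q_3 = 0.80 × 1.23 × 4.5 = 4.428 m³/s
w_4 = (17.1 − 10.9)/2 = 3.1 m; q_4 = 1.08 × 1.44 × 3.1 = 4.821 m³/s
w_5 = (20.0 − 12.8)/2 = 3.6 m; q_5 = 1.18 × 1.69 × 3.6 = 7.179 m³/s
w_6 = (25.4 − 17.1)/2 = 4.15 m; q_6 = 1.10 × 1.52 × 4.15 = 6.939 m³/s
w_7 = (27.9 − 20.0)/2 = 3.95 m; q_7 = 0.65 × 0.78 × 3.95 = 2.003 m³/s
w_8 = (27.9 − 25.4)/2 = 1.25 m; q_8 = 0.29 × 0.29 × 1.25 = 0.1051 m³/s
Q = Σ qᵢ = 27.42 m³/s

27.4 m³/s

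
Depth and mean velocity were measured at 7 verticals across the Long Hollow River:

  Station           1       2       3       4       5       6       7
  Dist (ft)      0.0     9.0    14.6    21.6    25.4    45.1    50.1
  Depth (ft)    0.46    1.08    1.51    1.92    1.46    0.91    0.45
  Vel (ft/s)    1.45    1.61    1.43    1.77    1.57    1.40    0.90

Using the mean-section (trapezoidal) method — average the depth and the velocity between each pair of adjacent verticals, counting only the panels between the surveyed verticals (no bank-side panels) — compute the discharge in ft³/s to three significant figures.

Panel 1-2: Δb = 9 ft, d̄ = (0.46+1.08)/2 = 0.77, v̄ = (1.45+1.61)/2 = 1.53 → q = 9×0.77×1.53 = 10.60 ft³/s
Panel 2-3: Δb = 5.6 ft, d̄ = (1.08+1.51)/2 = 1.295, v̄ = (1.61+1.43)/2 = 1.52 → q = 5.6×1.295×1.52 = 11.02 ft³/s
Panel 3-4: Δb = 7 ft, d̄ = (1.51+1.92)/2 = 1.715, v̄ = (1.43+1.77)/2 = 1.6 → q = 7×1.715×1.6 = 19.21 ft³/s
Panel 4-5: Δb = 3.8 ft, d̄ = (1.92+1.46)/2 = 1.69, v̄ = (1.77+1.57)/2 = 1.67 → q = 3.8×1.69×1.67 = 10.72 ft³/s
Panel 5-6: Δb = 19.7 ft, d̄ = (1.46+0.91)/2 = 1.185, v̄ = (1.57+1.40)/2 = 1.485 → q = 19.7×1.185×1.485 = 34.67 ft³/s
Panel 6-7: Δb = 5 ft, d̄ = (0.91+0.45)/2 = 0.68, v̄ = (1.40+0.90)/2 = 1.15 → q = 5×0.68×1.15 = 3.910 ft³/s
Q = Σ q = 90.14 ft³/s

90.1 ft³/s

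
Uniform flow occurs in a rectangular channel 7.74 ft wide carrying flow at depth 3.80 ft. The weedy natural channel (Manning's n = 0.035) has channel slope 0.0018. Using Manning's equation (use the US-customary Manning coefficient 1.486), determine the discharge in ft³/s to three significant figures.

A = b·y = 7.74 × 3.80 = 29.41 ft²
P = b + 2y = 7.74 + 2×3.80 = 15.34 ft
R = A/P = 29.41/15.34 = 1.917 ft
Q = (1.486/n)·A·R^(2/3)·S^(1/2) = (1.486/0.035) × 29.41 × 1.917^(2/3) × 0.0018^(1/2) = 81.77 ft³/s

81.8 ft³/s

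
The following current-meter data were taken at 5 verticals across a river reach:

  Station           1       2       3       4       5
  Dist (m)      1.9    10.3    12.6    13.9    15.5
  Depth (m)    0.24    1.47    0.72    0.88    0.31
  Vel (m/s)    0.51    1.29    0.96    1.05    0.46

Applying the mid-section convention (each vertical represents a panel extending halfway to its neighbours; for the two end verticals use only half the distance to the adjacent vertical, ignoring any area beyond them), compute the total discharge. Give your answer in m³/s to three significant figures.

w_1 = (10.3 − 1.9)/2 = 4.2 m; q_1 = 0.51 × 0.24 × 4.2 = 0.5141 m³/s
w_2 = (12.6 − 1.9)/2 = 5.35 m; q_2 = 1.29 × 1.47 × 5.35 = 10.15 m³/s
w_3 = (13.9 − 10.3)/2 = 1.8 m; q_3 = 0.96 × 0.72 × 1.8 = 1.244 m³/s
w_4 = (15.5 − 12.6)/2 = 1.45 m; q_4 = 1.05 × 0.88 × 1.45 = 1.340 m³/s
w_5 = (15.5 − 13.9)/2 = 0.8 m; q_5 = 0.46 × 0.31 × 0.8 = 0.1141 m³/s
Q = Σ qᵢ = 13.36 m³/s

13.4 m³/s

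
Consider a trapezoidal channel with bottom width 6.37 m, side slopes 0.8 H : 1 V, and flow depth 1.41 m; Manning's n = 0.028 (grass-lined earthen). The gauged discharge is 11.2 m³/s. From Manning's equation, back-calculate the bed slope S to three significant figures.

0.000815

A = (b + z·y)·y = (6.37 + 0.8×1.41)×1.41 = 10.57 m²
P = b + 2y√(1+z²) = 6.37 + 2×1.41×√(1+0.8²) = 9.981 m
R = A/P = 10.57/9.981 = 1.059 m
S = (Q·n / (1·A·R^(2/3)))² = (11.2×0.028 / (1×10.57×1.039))² = 0.0008149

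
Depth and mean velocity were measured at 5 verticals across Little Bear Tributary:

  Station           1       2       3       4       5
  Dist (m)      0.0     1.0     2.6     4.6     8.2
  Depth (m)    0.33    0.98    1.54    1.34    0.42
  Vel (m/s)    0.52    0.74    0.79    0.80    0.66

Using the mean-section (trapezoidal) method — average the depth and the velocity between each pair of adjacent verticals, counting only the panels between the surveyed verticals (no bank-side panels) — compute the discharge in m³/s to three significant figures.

6.56 m³/s

Panel 1-2: Δb = 1 m, d̄ = (0.33+0.98)/2 = 0.655, v̄ = (0.52+0.74)/2 = 0.63 → q = 1×0.655×0.63 = 0.4127 m³/s
Panel 2-3: Δb = 1.6 m, d̄ = (0.98+1.54)/2 = 1.26, v̄ = (0.74+0.79)/2 = 0.765 → q = 1.6×1.26×0.765 = 1.542 m³/s
Panel 3-4: Δb = 2 m, d̄ = (1.54+1.34)/2 = 1.44, v̄ = (0.79+0.80)/2 = 0.795 → q = 2×1.44×0.795 = 2.290 m³/s
Panel 4-5: Δb = 3.6 m, d̄ = (1.34+0.42)/2 = 0.88, v̄ = (0.80+0.66)/2 = 0.73 → q = 3.6×0.88×0.73 = 2.313 m³/s
Q = Σ q = 6.557 m³/s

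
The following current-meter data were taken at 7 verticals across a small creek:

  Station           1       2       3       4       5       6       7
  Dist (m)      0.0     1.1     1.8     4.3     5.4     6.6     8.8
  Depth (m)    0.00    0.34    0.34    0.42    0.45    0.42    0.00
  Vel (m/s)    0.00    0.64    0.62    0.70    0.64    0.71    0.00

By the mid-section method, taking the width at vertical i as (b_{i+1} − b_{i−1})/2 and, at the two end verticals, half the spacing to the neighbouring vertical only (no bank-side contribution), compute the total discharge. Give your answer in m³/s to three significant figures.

w_2 = (1.8 − 0.0)/2 = 0.9 m; q_2 = 0.64 × 0.34 × 0.9 = 0.1958 m³/s
w_3 = (4.3 − 1.1)/2 = 1.6 m; q_3 = 0.62 × 0.34 × 1.6 = 0.3373 m³/s
w_4 = (5.4 − 1.8)/2 = 1.8 m; q_4 = 0.70 × 0.42 × 1.8 = 0.5292 m³/s
w_5 = (6.6 − 4.3)/2 = 1.15 m; q_5 = 0.64 × 0.45 × 1.15 = 0.3312 m³/s
w_6 = (8.8 − 5.4)/2 = 1.7 m; q_6 = 0.71 × 0.42 × 1.7 = 0.5069 m³/s
Stations 1, 7 contribute zero (depth or velocity is 0).
Q = Σ qᵢ = 1.900 m³/s

1.90 m³/s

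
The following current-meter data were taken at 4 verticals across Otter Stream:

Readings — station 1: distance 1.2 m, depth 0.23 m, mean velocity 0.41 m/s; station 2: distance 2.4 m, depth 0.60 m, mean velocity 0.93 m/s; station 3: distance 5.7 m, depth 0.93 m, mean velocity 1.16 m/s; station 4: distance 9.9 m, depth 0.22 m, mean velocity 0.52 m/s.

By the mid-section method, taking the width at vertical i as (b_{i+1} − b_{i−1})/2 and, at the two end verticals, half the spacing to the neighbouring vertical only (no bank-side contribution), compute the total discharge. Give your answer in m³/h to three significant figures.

w_1 = (2.4 − 1.2)/2 = 0.6 m; q_1 = 0.41 × 0.23 × 0.6 = 0.05658 m³/s
w_2 = (5.7 − 1.2)/2 = 2.25 m; q_2 = 0.93 × 0.60 × 2.25 = 1.256 m³/s
w_3 = (9.9 − 2.4)/2 = 3.75 m; q_3 = 1.16 × 0.93 × 3.75 = 4.046 m³/s
w_4 = (9.9 − 5.7)/2 = 2.1 m; q_4 = 0.52 × 0.22 × 2.1 = 0.2402 m³/s
Q = Σ qᵢ = 5.598 m³/s
= 5.598 × 3600 = 20150 m³/h

20200 m³/h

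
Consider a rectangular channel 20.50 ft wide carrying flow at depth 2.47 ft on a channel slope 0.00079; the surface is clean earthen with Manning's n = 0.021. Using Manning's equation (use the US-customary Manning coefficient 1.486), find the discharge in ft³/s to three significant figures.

159 ft³/s

A = b·y = 20.50 × 2.47 = 50.64 ft²
P = b + 2y = 20.50 + 2×2.47 = 25.44 ft
R = A/P = 50.64/25.44 = 1.990 ft
Q = (1.486/n)·A·R^(2/3)·S^(1/2) = (1.486/0.021) × 50.64 × 1.990^(2/3) × 0.00079^(1/2) = 159.4 ft³/s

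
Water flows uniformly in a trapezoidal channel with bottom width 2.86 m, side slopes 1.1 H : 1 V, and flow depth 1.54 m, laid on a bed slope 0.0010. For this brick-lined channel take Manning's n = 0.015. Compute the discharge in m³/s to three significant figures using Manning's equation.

A = (b + z·y)·y = (2.86 + 1.1×1.54)×1.54 = 7.013 m²
P = b + 2y√(1+z²) = 2.86 + 2×1.54×√(1+1.1²) = 7.439 m
R = A/P = 7.013/7.439 = 0.9428 m
Q = (1/n)·A·R^(2/3)·S^(1/2) = (1/0.015) × 7.013 × 0.9428^(2/3) × 0.0010^(1/2) = 14.22 m³/s

14.2 m³/s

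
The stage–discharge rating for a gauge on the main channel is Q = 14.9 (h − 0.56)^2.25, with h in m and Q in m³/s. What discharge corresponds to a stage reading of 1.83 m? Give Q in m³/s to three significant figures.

25.5 m³/s

Q = 14.9 × (1.83 − 0.56)^2.25 = 14.9 × 1.27^2.25 = 25.51 m³/s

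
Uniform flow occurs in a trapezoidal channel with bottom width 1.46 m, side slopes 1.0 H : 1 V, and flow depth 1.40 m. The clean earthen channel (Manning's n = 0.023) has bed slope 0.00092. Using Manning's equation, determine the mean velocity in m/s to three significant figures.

1.08 m/s

A = (b + z·y)·y = (1.46 + 1.0×1.40)×1.40 = 4.004 m²
P = b + 2y√(1+z²) = 1.46 + 2×1.40×√(1+1.0²) = 5.420 m
R = A/P = 4.004/5.420 = 0.7388 m
Q = (1/n)·A·R^(2/3)·S^(1/2) = (1/0.023) × 4.004 × 0.7388^(2/3) × 0.00092^(1/2) = 4.315 m³/s
V = Q/A = 4.315/4.004 = 1.078 m/s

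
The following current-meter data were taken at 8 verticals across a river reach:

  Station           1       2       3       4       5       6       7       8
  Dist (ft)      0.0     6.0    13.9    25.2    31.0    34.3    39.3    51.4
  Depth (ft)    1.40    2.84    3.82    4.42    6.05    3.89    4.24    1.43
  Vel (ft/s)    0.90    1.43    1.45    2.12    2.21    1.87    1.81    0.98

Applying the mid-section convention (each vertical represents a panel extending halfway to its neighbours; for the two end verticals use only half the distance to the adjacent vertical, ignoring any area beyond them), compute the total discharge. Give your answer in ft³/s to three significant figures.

330 ft³/s

w_1 = (6.0 − 0.0)/2 = 3 ft; q_1 = 0.90 × 1.40 × 3 = 3.780 ft³/s
w_2 = (13.9 − 0.0)/2 = 6.95 ft; q_2 = 1.43 × 2.84 × 6.95 = 28.23 ft³/s
w_3 = (25.2 − 6.0)/2 = 9.6 ft; q_3 = 1.45 × 3.82 × 9.6 = 53.17 ft³/s
w_4 = (31.0 − 13.9)/2 = 8.55 ft; q_4 = 2.12 × 4.42 × 8.55 = 80.12 ft³/s
w_5 = (34.3 − 25.2)/2 = 4.55 ft; q_5 = 2.21 × 6.05 × 4.55 = 60.84 ft³/s
w_6 = (39.3 − 31.0)/2 = 4.15 ft; q_6 = 1.87 × 3.89 × 4.15 = 30.19 ft³/s
w_7 = (51.4 − 34.3)/2 = 8.55 ft; q_7 = 1.81 × 4.24 × 8.55 = 65.62 ft³/s
w_8 = (51.4 − 39.3)/2 = 6.05 ft; q_8 = 0.98 × 1.43 × 6.05 = 8.478 ft³/s
Q = Σ qᵢ = 330.4 ft³/s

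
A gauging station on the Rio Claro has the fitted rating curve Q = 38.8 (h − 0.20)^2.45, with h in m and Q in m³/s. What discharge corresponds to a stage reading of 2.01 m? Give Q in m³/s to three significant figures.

Q = 38.8 × (2.01 − 0.20)^2.45 = 38.8 × 1.81^2.45 = 166.0 m³/s

166 m³/s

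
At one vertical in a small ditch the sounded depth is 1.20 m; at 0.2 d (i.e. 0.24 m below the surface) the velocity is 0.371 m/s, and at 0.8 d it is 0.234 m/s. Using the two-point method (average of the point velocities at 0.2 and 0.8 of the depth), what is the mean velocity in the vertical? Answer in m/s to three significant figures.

v̄ = (0.371 + 0.234) / 2 = 0.3025 m/s

0.303 m/s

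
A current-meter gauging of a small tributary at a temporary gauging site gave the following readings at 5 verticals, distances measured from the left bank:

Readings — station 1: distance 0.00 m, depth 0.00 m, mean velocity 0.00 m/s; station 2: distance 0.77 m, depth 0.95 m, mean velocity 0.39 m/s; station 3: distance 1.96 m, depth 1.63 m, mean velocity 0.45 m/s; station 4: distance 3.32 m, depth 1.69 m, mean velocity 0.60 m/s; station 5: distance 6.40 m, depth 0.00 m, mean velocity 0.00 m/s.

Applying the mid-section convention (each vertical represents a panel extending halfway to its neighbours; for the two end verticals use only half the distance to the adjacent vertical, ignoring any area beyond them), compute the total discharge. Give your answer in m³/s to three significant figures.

w_2 = (1.96 − 0.00)/2 = 0.98 m; q_2 = 0.39 × 0.95 × 0.98 = 0.3631 m³/s
w_3 = (3.32 − 0.77)/2 = 1.275 m; q_3 = 0.45 × 1.63 × 1.275 = 0.9352 m³/s
w_4 = (6.40 − 1.96)/2 = 2.22 m; q_4 = 0.60 × 1.69 × 2.22 = 2.251 m³/s
Stations 1, 5 contribute zero (depth or velocity is 0).
Q = Σ qᵢ = 3.549 m³/s

3.55 m³/s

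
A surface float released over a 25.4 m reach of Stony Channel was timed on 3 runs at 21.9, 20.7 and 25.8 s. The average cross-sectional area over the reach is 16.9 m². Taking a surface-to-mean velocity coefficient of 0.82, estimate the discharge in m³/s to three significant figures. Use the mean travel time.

15.4 m³/s

t̄ = (21.9 + 20.7 + 25.8) / 3 = 22.8 s
v_surface = L / t̄ = 25.4 / 22.8 = 1.114 m/s
v_mean = 0.82 × 1.114 = 0.9135 m/s
Q = A × v_mean = 16.9 × 0.9135 = 15.44 m³/s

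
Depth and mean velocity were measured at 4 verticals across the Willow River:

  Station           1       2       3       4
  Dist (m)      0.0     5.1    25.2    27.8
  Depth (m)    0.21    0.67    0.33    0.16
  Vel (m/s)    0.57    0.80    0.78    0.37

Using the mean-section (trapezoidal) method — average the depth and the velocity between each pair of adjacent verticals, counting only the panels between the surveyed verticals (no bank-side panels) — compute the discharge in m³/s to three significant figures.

Panel 1-2: Δb = 5.1 m, d̄ = (0.21+0.67)/2 = 0.44, v̄ = (0.57+0.80)/2 = 0.685 → q = 5.1×0.44×0.685 = 1.537 m³/s
Panel 2-3: Δb = 20.1 m, d̄ = (0.67+0.33)/2 = 0.5, v̄ = (0.80+0.78)/2 = 0.79 → q = 20.1×0.5×0.79 = 7.940 m³/s
Panel 3-4: Δb = 2.6 m, d̄ = (0.33+0.16)/2 = 0.245, v̄ = (0.78+0.37)/2 = 0.575 → q = 2.6×0.245×0.575 = 0.3663 m³/s
Q = Σ q = 9.843 m³/s

9.84 m³/s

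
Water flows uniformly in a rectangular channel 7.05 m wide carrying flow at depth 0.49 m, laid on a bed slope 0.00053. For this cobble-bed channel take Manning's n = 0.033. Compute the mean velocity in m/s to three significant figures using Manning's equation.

0.398 m/s

A = b·y = 7.05 × 0.49 = 3.455 m²
P = b + 2y = 7.05 + 2×0.49 = 8.030 m
R = A/P = 3.455/8.030 = 0.4302 m
Q = (1/n)·A·R^(2/3)·S^(1/2) = (1/0.033) × 3.455 × 0.4302^(2/3) × 0.00053^(1/2) = 1.373 m³/s
V = Q/A = 1.373/3.455 = 0.3976 m/s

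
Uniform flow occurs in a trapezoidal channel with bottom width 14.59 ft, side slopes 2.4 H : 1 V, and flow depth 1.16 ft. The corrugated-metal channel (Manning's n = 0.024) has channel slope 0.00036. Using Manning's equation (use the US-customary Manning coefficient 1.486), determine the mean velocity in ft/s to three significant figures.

1.16 ft/s

A = (b + z·y)·y = (14.59 + 2.4×1.16)×1.16 = 20.15 ft²
P = b + 2y√(1+z²) = 14.59 + 2×1.16×√(1+2.4²) = 20.62 ft
R = A/P = 20.15/20.62 = 0.9773 ft
Q = (1.486/n)·A·R^(2/3)·S^(1/2) = (1.486/0.024) × 20.15 × 0.9773^(2/3) × 0.00036^(1/2) = 23.32 ft³/s
V = Q/A = 23.32/20.15 = 1.157 ft/s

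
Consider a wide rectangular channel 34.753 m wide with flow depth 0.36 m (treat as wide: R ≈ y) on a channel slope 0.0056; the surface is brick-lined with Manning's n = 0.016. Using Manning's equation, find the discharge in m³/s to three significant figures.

A = b·y = 34.753 × 0.36 = 12.51 m²
Wide channel: R ≈ y = 0.36 m
Q = (1/n)·A·R^(2/3)·S^(1/2) = (1/0.016) × 12.51 × 0.3600^(2/3) × 0.0056^(1/2) = 29.61 m³/s

29.6 m³/s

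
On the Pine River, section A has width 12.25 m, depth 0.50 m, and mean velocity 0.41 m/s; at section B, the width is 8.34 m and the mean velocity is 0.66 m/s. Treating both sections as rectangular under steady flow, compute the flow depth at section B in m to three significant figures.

Q = A₁V₁ = (12.25×0.50) × 0.41 = 2.511 m³/s
d₂ = Q/(b₂ V₂) = 2.511/(8.34×0.66) = 0.4562 m

0.456 m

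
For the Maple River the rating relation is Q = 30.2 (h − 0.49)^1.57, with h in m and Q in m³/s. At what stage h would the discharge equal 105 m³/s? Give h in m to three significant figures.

2.70 m

h − h₀ = (Q/C)^(1/b) = (105/30.2)^(1/1.57) = 2.212 m
h = 0.49 + 2.212 = 2.702 m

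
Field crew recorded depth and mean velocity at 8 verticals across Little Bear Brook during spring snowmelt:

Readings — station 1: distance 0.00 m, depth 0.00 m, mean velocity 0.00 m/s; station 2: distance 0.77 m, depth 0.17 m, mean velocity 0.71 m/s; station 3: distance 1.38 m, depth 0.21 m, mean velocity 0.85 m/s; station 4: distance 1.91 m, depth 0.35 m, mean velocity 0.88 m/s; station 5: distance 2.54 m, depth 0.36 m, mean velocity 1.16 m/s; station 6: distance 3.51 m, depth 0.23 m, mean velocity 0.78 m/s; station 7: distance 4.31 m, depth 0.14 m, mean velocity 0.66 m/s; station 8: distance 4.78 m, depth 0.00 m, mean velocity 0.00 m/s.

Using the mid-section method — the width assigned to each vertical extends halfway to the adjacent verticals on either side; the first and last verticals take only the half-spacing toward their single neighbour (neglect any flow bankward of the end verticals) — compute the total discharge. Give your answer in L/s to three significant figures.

w_2 = (1.38 − 0.00)/2 = 0.69 m; q_2 = 0.71 × 0.17 × 0.69 = 0.08328 m³/s
w_3 = (1.91 − 0.77)/2 = 0.57 m; q_3 = 0.85 × 0.21 × 0.57 = 0.1017 m³/s
w_4 = (2.54 − 1.38)/2 = 0.58 m; q_4 = 0.88 × 0.35 × 0.58 = 0.1786 m³/s
w_5 = (3.51 − 1.91)/2 = 0.8 m; q_5 = 1.16 × 0.36 × 0.8 = 0.3341 m³/s
w_6 = (4.31 − 2.54)/2 = 0.885 m; q_6 = 0.78 × 0.23 × 0.885 = 0.1588 m³/s
w_7 = (4.78 − 3.51)/2 = 0.635 m; q_7 = 0.66 × 0.14 × 0.635 = 0.05867 m³/s
Stations 1, 8 contribute zero (depth or velocity is 0).
Q = Σ qᵢ = 0.9152 m³/s
= 0.9152 × 1000 = 915.2 L/s

915 L/s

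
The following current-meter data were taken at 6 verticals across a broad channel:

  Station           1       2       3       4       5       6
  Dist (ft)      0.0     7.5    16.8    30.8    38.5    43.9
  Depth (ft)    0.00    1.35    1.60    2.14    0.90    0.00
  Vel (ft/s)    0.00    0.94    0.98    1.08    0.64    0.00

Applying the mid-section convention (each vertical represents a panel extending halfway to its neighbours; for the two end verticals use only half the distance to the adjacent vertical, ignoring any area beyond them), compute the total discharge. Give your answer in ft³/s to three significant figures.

w_2 = (16.8 − 0.0)/2 = 8.4 ft; q_2 = 0.94 × 1.35 × 8.4 = 10.66 ft³/s
w_3 = (30.8 − 7.5)/2 = 11.65 ft; q_3 = 0.98 × 1.60 × 11.65 = 18.27 ft³/s
w_4 = (38.5 − 16.8)/2 = 10.85 ft; q_4 = 1.08 × 2.14 × 10.85 = 25.08 ft³/s
w_5 = (43.9 − 30.8)/2 = 6.55 ft; q_5 = 0.64 × 0.90 × 6.55 = 3.773 ft³/s
Stations 1, 6 contribute zero (depth or velocity is 0).
Q = Σ qᵢ = 57.78 ft³/s

57.8 ft³/s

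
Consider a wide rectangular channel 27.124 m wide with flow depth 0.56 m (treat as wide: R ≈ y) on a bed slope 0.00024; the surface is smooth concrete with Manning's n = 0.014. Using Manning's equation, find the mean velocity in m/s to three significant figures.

0.752 m/s

A = b·y = 27.124 × 0.56 = 15.19 m²
Wide channel: R ≈ y = 0.56 m
Q = (1/n)·A·R^(2/3)·S^(1/2) = (1/0.014) × 15.19 × 0.5600^(2/3) × 0.00024^(1/2) = 11.42 m³/s
V = Q/A = 11.42/15.19 = 0.7518 m/s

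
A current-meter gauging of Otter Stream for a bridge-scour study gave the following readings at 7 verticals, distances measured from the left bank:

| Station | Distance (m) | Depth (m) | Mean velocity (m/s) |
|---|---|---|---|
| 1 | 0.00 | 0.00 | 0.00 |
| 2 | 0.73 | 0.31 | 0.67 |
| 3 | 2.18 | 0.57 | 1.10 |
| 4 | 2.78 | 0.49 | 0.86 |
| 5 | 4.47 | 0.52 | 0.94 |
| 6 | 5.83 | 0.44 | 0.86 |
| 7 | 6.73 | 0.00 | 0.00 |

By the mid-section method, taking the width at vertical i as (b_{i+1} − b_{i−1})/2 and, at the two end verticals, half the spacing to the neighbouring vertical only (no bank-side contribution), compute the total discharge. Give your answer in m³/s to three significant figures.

2.52 m³/s

w_2 = (2.18 − 0.00)/2 = 1.09 m; q_2 = 0.67 × 0.31 × 1.09 = 0.2264 m³/s
w_3 = (2.78 − 0.73)/2 = 1.025 m; q_3 = 1.10 × 0.57 × 1.025 = 0.6427 m³/s
w_4 = (4.47 − 2.18)/2 = 1.145 m; q_4 = 0.86 × 0.49 × 1.145 = 0.4825 m³/s
w_5 = (5.83 − 2.78)/2 = 1.525 m; q_5 = 0.94 × 0.52 × 1.525 = 0.7454 m³/s
w_6 = (6.73 − 4.47)/2 = 1.13 m; q_6 = 0.86 × 0.44 × 1.13 = 0.4276 m³/s
Stations 1, 7 contribute zero (depth or velocity is 0).
Q = Σ qᵢ = 2.525 m³/s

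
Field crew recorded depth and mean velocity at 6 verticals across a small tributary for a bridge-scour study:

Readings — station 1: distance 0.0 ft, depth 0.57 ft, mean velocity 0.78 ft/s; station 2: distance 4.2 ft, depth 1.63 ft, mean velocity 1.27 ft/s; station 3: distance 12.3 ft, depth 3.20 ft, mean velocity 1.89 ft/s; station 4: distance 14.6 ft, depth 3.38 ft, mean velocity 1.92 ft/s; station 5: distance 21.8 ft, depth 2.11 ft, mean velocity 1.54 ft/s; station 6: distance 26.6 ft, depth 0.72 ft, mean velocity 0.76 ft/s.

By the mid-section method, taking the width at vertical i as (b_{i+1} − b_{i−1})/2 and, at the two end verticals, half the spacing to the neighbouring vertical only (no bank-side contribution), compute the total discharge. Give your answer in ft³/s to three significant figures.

w_1 = (4.2 − 0.0)/2 = 2.1 ft; q_1 = 0.78 × 0.57 × 2.1 = 0.9337 ft³/s
w_2 = (12.3 − 0.0)/2 = 6.15 ft; q_2 = 1.27 × 1.63 × 6.15 = 12.73 ft³/s
w_3 = (14.6 − 4.2)/2 = 5.2 ft; q_3 = 1.89 × 3.20 × 5.2 = 31.45 ft³/s
w_4 = (21.8 − 12.3)/2 = 4.75 ft; q_4 = 1.92 × 3.38 × 4.75 = 30.83 ft³/s
w_5 = (26.6 − 14.6)/2 = 6 ft; q_5 = 1.54 × 2.11 × 6 = 19.50 ft³/s
w_6 = (26.6 − 21.8)/2 = 2.4 ft; q_6 = 0.76 × 0.72 × 2.4 = 1.313 ft³/s
Q = Σ qᵢ = 96.75 ft³/s

96.7 ft³/s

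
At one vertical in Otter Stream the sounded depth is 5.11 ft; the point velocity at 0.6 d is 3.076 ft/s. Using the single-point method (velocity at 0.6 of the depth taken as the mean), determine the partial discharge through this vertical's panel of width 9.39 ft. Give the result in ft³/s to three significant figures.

148 ft³/s

v̄ = v₀.₆ = 3.076 ft/s
q = v̄ × d × w = 3.076 × 5.11 × 9.39 = 147.6 ft³/s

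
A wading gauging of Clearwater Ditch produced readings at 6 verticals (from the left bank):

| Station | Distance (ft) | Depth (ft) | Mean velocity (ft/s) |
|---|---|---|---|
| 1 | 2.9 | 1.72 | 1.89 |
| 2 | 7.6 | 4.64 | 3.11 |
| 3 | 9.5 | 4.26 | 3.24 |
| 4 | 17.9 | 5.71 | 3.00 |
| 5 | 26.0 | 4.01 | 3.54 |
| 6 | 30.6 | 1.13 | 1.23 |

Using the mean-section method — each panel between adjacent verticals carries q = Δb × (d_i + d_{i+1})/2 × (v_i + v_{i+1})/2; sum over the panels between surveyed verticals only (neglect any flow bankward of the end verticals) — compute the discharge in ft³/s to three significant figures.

352 ft³/s

Panel 1-2: Δb = 4.7 ft, d̄ = (1.72+4.64)/2 = 3.18, v̄ = (1.89+3.11)/2 = 2.5 → q = 4.7×3.18×2.5 = 37.37 ft³/s
Panel 2-3: Δb = 1.9 ft, d̄ = (4.64+4.26)/2 = 4.45, v̄ = (3.11+3.24)/2 = 3.175 → q = 1.9×4.45×3.175 = 26.84 ft³/s
Panel 3-4: Δb = 8.4 ft, d̄ = (4.26+5.71)/2 = 4.985, v̄ = (3.24+3.00)/2 = 3.12 → q = 8.4×4.985×3.12 = 130.6 ft³/s
Panel 4-5: Δb = 8.1 ft, d̄ = (5.71+4.01)/2 = 4.86, v̄ = (3.00+3.54)/2 = 3.27 → q = 8.1×4.86×3.27 = 128.7 ft³/s
Panel 5-6: Δb = 4.6 ft, d̄ = (4.01+1.13)/2 = 2.57, v̄ = (3.54+1.23)/2 = 2.385 → q = 4.6×2.57×2.385 = 28.20 ft³/s
Q = Σ q = 351.8 ft³/s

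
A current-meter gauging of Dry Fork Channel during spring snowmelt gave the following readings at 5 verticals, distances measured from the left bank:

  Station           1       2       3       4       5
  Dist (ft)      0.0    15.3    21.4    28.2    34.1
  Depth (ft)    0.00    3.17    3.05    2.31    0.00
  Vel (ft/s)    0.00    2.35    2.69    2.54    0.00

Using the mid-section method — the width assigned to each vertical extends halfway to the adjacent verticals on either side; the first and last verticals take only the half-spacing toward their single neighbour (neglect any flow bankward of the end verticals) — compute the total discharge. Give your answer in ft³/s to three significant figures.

w_2 = (21.4 − 0.0)/2 = 10.7 ft; q_2 = 2.35 × 3.17 × 10.7 = 79.71 ft³/s
w_3 = (28.2 − 15.3)/2 = 6.45 ft; q_3 = 2.69 × 3.05 × 6.45 = 52.92 ft³/s
w_4 = (34.1 − 21.4)/2 = 6.35 ft; q_4 = 2.54 × 2.31 × 6.35 = 37.26 ft³/s
Stations 1, 5 contribute zero (depth or velocity is 0).
Q = Σ qᵢ = 169.9 ft³/s

170 ft³/s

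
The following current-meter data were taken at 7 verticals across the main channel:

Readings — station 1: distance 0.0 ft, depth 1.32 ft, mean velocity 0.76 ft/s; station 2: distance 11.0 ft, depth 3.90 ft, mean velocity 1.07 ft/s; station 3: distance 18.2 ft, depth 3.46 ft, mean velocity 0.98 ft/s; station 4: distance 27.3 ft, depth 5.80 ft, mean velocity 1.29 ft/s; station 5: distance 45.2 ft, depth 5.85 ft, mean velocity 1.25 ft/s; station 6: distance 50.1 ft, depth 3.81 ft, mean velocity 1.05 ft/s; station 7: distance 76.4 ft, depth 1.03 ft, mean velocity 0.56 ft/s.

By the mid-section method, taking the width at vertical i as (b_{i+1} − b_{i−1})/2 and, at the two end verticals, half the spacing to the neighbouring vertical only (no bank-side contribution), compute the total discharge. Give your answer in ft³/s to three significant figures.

w_1 = (11.0 − 0.0)/2 = 5.5 ft; q_1 = 0.76 × 1.32 × 5.5 = 5.518 ft³/s
w_2 = (18.2 − 0.0)/2 = 9.1 ft; q_2 = 1.07 × 3.90 × 9.1 = 37.97 ft³/s
w_3 = (27.3 − 11.0)/2 = 8.15 ft; q_3 = 0.98 × 3.46 × 8.15 = 27.64 ft³/s
w_4 = (45.2 − 18.2)/2 = 13.5 ft; q_4 = 1.29 × 5.80 × 13.5 = 101.0 ft³/s
w_5 = (50.1 − 27.3)/2 = 11.4 ft; q_5 = 1.25 × 5.85 × 11.4 = 83.36 ft³/s
w_6 = (76.4 − 45.2)/2 = 15.6 ft; q_6 = 1.05 × 3.81 × 15.6 = 62.41 ft³/s
w_7 = (76.4 − 50.1)/2 = 13.15 ft; q_7 = 0.56 × 1.03 × 13.15 = 7.585 ft³/s
Q = Σ qᵢ = 325.5 ft³/s

325 ft³/s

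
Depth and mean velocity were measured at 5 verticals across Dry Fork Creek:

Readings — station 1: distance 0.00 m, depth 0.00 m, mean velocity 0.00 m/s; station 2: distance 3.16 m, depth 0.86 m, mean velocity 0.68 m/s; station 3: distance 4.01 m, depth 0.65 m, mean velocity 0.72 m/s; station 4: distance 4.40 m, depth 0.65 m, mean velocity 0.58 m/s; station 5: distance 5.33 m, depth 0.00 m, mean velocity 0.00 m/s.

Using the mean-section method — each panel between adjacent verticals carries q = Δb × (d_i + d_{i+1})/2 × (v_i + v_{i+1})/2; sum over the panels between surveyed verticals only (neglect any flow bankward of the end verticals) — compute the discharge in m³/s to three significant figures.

1.16 m³/s

Panel 1-2: Δb = 3.16 m, d̄ = (0.00+0.86)/2 = 0.43, v̄ = (0.00+0.68)/2 = 0.34 → q = 3.16×0.43×0.34 = 0.4620 m³/s
Panel 2-3: Δb = 0.85 m, d̄ = (0.86+0.65)/2 = 0.755, v̄ = (0.68+0.72)/2 = 0.7 → q = 0.85×0.755×0.7 = 0.4492 m³/s
Panel 3-4: Δb = 0.39 m, d̄ = (0.65+0.65)/2 = 0.65, v̄ = (0.72+0.58)/2 = 0.65 → q = 0.39×0.65×0.65 = 0.1648 m³/s
Panel 4-5: Δb = 0.93 m, d̄ = (0.65+0.00)/2 = 0.325, v̄ = (0.58+0.00)/2 = 0.29 → q = 0.93×0.325×0.29 = 0.08765 m³/s
Q = Σ q = 1.164 m³/s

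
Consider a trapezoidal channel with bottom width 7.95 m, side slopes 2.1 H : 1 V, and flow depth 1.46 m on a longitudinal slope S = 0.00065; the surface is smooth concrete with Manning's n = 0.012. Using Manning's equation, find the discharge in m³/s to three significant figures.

A = (b + z·y)·y = (7.95 + 2.1×1.46)×1.46 = 16.08 m²
P = b + 2y√(1+z²) = 7.95 + 2×1.46×√(1+2.1²) = 14.74 m
R = A/P = 16.08/14.74 = 1.091 m
Q = (1/n)·A·R^(2/3)·S^(1/2) = (1/0.012) × 16.08 × 1.091^(2/3) × 0.00065^(1/2) = 36.21 m³/s

36.2 m³/s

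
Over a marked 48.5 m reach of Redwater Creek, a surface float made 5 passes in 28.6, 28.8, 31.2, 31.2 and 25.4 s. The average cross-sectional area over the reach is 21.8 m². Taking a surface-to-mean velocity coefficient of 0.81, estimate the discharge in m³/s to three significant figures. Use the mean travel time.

t̄ = (28.6 + 28.8 + 31.2 + 31.2 + 25.4) / 5 = 29.04 s
v_surface = L / t̄ = 48.5 / 29.04 = 1.670 m/s
v_mean = 0.81 × 1.670 = 1.353 m/s
Q = A × v_mean = 21.8 × 1.353 = 29.49 m³/s

29.5 m³/s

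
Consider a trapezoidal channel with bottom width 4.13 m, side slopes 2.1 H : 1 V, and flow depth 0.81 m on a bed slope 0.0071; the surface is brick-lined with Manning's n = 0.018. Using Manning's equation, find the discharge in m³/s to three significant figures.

15.7 m³/s

A = (b + z·y)·y = (4.13 + 2.1×0.81)×0.81 = 4.723 m²
P = b + 2y√(1+z²) = 4.13 + 2×0.81×√(1+2.1²) = 7.898 m
R = A/P = 4.723/7.898 = 0.5980 m
Q = (1/n)·A·R^(2/3)·S^(1/2) = (1/0.018) × 4.723 × 0.5980^(2/3) × 0.0071^(1/2) = 15.69 m³/s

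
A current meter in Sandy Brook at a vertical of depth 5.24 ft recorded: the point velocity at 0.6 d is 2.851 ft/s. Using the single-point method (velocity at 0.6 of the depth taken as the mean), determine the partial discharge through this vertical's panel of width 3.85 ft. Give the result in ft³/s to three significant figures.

v̄ = v₀.₆ = 2.851 ft/s
q = v̄ × d × w = 2.851 × 5.24 × 3.85 = 57.52 ft³/s

57.5 ft³/s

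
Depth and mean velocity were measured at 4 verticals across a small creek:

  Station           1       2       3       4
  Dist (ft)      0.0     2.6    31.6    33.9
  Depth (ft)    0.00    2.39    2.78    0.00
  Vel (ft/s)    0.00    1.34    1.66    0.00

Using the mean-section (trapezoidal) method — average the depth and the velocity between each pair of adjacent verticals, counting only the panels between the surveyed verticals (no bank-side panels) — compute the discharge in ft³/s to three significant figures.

117 ft³/s

Panel 1-2: Δb = 2.6 ft, d̄ = (0.00+2.39)/2 = 1.195, v̄ = (0.00+1.34)/2 = 0.67 → q = 2.6×1.195×0.67 = 2.082 ft³/s
Panel 2-3: Δb = 29 ft, d̄ = (2.39+2.78)/2 = 2.585, v̄ = (1.34+1.66)/2 = 1.5 → q = 29×2.585×1.5 = 112.4 ft³/s
Panel 3-4: Δb = 2.3 ft, d̄ = (2.78+0.00)/2 = 1.39, v̄ = (1.66+0.00)/2 = 0.83 → q = 2.3×1.39×0.83 = 2.654 ft³/s
Q = Σ q = 117.2 ft³/s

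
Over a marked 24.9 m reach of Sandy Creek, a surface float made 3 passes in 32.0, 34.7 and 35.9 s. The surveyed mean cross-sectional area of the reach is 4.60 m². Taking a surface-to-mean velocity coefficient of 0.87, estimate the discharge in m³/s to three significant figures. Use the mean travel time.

t̄ = (32.0 + 34.7 + 35.9) / 3 = 34.2 s
v_surface = L / t̄ = 24.9 / 34.2 = 0.7281 m/s
v_mean = 0.87 × 0.7281 = 0.6334 m/s
Q = A × v_mean = 4.60 × 0.6334 = 2.914 m³/s

2.91 m³/s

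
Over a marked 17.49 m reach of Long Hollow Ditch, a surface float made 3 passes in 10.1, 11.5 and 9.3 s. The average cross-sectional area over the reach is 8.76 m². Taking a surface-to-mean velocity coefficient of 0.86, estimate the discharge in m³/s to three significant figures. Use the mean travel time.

12.8 m³/s

t̄ = (10.1 + 11.5 + 9.3) / 3 = 10.3 s
v_surface = L / t̄ = 17.49 / 10.3 = 1.698 m/s
v_mean = 0.86 × 1.698 = 1.460 m/s
Q = A × v_mean = 8.76 × 1.460 = 12.79 m³/s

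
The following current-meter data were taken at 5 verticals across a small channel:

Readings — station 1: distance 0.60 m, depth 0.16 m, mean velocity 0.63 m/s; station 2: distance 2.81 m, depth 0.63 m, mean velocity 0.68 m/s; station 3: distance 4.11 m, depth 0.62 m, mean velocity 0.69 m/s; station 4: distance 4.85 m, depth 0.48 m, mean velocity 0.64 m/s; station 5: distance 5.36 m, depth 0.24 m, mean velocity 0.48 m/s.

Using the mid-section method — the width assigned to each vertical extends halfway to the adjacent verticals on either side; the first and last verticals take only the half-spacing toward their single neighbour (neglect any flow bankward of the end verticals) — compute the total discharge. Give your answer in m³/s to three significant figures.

1.52 m³/s

w_1 = (2.81 − 0.60)/2 = 1.105 m; q_1 = 0.63 × 0.16 × 1.105 = 0.1114 m³/s
w_2 = (4.11 − 0.60)/2 = 1.755 m; q_2 = 0.68 × 0.63 × 1.755 = 0.7518 m³/s
w_3 = (4.85 − 2.81)/2 = 1.02 m; q_3 = 0.69 × 0.62 × 1.02 = 0.4364 m³/s
w_4 = (5.36 − 4.11)/2 = 0.625 m; q_4 = 0.64 × 0.48 × 0.625 = 0.1920 m³/s
w_5 = (5.36 − 4.85)/2 = 0.255 m; q_5 = 0.48 × 0.24 × 0.255 = 0.02938 m³/s
Q = Σ qᵢ = 1.521 m³/s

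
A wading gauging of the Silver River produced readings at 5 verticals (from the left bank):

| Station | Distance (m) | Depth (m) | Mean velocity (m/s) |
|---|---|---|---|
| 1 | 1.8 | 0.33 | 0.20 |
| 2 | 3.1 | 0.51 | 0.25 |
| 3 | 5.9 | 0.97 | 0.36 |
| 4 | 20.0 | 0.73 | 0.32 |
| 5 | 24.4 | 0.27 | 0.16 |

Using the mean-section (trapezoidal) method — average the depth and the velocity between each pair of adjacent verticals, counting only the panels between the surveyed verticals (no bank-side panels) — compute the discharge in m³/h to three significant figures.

Panel 1-2: Δb = 1.3 m, d̄ = (0.33+0.51)/2 = 0.42, v̄ = (0.20+0.25)/2 = 0.225 → q = 1.3×0.42×0.225 = 0.1229 m³/s
Panel 2-3: Δb = 2.8 m, d̄ = (0.51+0.97)/2 = 0.74, v̄ = (0.25+0.36)/2 = 0.305 → q = 2.8×0.74×0.305 = 0.6320 m³/s
Panel 3-4: Δb = 14.1 m, d̄ = (0.97+0.73)/2 = 0.85, v̄ = (0.36+0.32)/2 = 0.34 → q = 14.1×0.85×0.34 = 4.075 m³/s
Panel 4-5: Δb = 4.4 m, d̄ = (0.73+0.27)/2 = 0.5, v̄ = (0.32+0.16)/2 = 0.24 → q = 4.4×0.5×0.24 = 0.5280 m³/s
Q = Σ q = 5.358 m³/s
= 5.358 × 3600 = 19290 m³/h

19300 m³/h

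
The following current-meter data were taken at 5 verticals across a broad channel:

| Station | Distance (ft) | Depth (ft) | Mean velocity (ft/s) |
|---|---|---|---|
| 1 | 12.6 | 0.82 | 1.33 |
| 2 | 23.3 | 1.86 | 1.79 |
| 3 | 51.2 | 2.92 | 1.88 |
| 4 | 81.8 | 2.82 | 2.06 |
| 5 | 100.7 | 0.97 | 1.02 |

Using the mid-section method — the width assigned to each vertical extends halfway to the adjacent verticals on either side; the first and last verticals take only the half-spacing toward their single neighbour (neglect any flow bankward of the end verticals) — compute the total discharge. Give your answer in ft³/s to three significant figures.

w_1 = (23.3 − 12.6)/2 = 5.35 ft; q_1 = 1.33 × 0.82 × 5.35 = 5.835 ft³/s
w_2 = (51.2 − 12.6)/2 = 19.3 ft; q_2 = 1.79 × 1.86 × 19.3 = 64.26 ft³/s
w_3 = (81.8 − 23.3)/2 = 29.25 ft; q_3 = 1.88 × 2.92 × 29.25 = 160.6 ft³/s
w_4 = (100.7 − 51.2)/2 = 24.75 ft; q_4 = 2.06 × 2.82 × 24.75 = 143.8 ft³/s
w_5 = (100.7 − 81.8)/2 = 9.45 ft; q_5 = 1.02 × 0.97 × 9.45 = 9.350 ft³/s
Q = Σ qᵢ = 383.8 ft³/s

384 ft³/s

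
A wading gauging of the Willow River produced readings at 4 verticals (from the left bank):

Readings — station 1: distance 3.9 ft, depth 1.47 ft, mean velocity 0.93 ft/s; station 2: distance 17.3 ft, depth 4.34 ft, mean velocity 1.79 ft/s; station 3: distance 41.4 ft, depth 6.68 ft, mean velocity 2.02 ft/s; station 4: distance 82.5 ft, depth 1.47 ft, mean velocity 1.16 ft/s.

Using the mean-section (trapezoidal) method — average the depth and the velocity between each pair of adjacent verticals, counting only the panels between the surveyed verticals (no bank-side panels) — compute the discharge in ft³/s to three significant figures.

Panel 1-2: Δb = 13.4 ft, d̄ = (1.47+4.34)/2 = 2.905, v̄ = (0.93+1.79)/2 = 1.36 → q = 13.4×2.905×1.36 = 52.94 ft³/s
Panel 2-3: Δb = 24.1 ft, d̄ = (4.34+6.68)/2 = 5.51, v̄ = (1.79+2.02)/2 = 1.905 → q = 24.1×5.51×1.905 = 253.0 ft³/s
Panel 3-4: Δb = 41.1 ft, d̄ = (6.68+1.47)/2 = 4.075, v̄ = (2.02+1.16)/2 = 1.59 → q = 41.1×4.075×1.59 = 266.3 ft³/s
Q = Σ q = 572.2 ft³/s

572 ft³/s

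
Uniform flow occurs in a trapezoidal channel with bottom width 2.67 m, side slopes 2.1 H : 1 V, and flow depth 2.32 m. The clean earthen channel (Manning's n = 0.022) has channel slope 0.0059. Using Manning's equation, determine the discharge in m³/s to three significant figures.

A = (b + z·y)·y = (2.67 + 2.1×2.32)×2.32 = 17.50 m²
P = b + 2y√(1+z²) = 2.67 + 2×2.32×√(1+2.1²) = 13.46 m
R = A/P = 17.50/13.46 = 1.300 m
Q = (1/n)·A·R^(2/3)·S^(1/2) = (1/0.022) × 17.50 × 1.300^(2/3) × 0.0059^(1/2) = 72.76 m³/s

72.8 m³/s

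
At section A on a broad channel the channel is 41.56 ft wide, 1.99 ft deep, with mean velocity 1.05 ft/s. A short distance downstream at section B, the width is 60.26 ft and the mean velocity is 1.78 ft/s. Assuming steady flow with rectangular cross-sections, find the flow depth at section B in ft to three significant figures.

Q = A₁V₁ = (41.56×1.99) × 1.05 = 86.84 ft³/s
d₂ = Q/(b₂ V₂) = 86.84/(60.26×1.78) = 0.8096 ft

0.810 ft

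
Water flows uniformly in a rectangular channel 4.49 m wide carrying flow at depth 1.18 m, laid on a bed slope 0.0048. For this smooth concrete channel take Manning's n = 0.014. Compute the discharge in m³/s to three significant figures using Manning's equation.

22.1 m³/s

A = b·y = 4.49 × 1.18 = 5.298 m²
P = b + 2y = 4.49 + 2×1.18 = 6.850 m
R = A/P = 5.298/6.850 = 0.7735 m
Q = (1/n)·A·R^(2/3)·S^(1/2) = (1/0.014) × 5.298 × 0.7735^(2/3) × 0.0048^(1/2) = 22.09 m³/s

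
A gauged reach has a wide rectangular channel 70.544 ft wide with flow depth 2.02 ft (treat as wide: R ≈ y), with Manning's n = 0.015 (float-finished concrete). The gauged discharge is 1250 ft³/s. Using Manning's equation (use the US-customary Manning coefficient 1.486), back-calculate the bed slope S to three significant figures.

0.00307

A = b·y = 70.544 × 2.02 = 142.5 ft²
Wide channel: R ≈ y = 2.02 ft
S = (Q·n / (1.486·A·R^(2/3)))² = (1250×0.015 / (1.486×142.5×1.598))² = 0.003070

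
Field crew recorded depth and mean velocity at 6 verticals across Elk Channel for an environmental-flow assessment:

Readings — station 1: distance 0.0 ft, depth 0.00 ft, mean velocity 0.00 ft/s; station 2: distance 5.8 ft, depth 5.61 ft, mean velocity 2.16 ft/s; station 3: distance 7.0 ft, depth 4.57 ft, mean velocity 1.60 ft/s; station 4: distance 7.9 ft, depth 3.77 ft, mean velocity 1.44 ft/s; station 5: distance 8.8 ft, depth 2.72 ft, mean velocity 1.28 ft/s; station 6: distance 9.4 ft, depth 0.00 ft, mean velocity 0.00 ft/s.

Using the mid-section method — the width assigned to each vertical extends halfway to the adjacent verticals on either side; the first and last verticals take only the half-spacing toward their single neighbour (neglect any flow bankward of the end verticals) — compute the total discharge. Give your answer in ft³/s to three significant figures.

57.6 ft³/s

w_2 = (7.0 − 0.0)/2 = 3.5 ft; q_2 = 2.16 × 5.61 × 3.5 = 42.41 ft³/s
w_3 = (7.9 − 5.8)/2 = 1.05 ft; q_3 = 1.60 × 4.57 × 1.05 = 7.678 ft³/s
w_4 = (8.8 − 7.0)/2 = 0.9 ft; q_4 = 1.44 × 3.77 × 0.9 = 4.886 ft³/s
w_5 = (9.4 − 7.9)/2 = 0.75 ft; q_5 = 1.28 × 2.72 × 0.75 = 2.611 ft³/s
Stations 1, 6 contribute zero (depth or velocity is 0).
Q = Σ qᵢ = 57.59 ft³/s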